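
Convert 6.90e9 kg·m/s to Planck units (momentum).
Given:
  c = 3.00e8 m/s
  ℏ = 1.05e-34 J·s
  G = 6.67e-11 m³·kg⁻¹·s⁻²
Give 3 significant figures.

Planck momentum: p_P = √(ℏc³/G) = 6.52 kg·m/s.
6.90e9 / 6.52 = 1.06e9

1.06e9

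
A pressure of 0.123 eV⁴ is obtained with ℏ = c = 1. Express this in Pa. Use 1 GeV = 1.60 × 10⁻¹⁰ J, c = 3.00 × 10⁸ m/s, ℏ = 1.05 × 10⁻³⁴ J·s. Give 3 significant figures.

2.58 Pa

Pressure is [E]/[L]³ = [E]⁴/(ℏc)³.
1 GeV⁴ → 1/(ℏc)³ × (1 GeV in J)⁴ = 2.10 × 10³⁷ Pa.
Convert the energy scale: 0.123 eV⁴ = 1.23 × 10⁻³⁷ GeV⁴.
Result: 1.23 × 10⁻³⁷ × 2.10 × 10³⁷ = 2.58 Pa.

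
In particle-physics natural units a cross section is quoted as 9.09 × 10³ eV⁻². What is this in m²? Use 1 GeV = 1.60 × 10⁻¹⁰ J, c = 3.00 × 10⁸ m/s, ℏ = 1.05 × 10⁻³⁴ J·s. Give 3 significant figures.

Area is [L]² = [E]⁻²·(ℏc)²; restore (ℏc)².
1 GeV⁻² → (ℏc)² × (1 GeV in J)⁻² = 3.88 × 10⁻³² m².
Convert the energy scale: 9.09 × 10³ eV⁻² = 9.09 × 10²¹ GeV⁻².
Result: 9.09 × 10²¹ × 3.88 × 10⁻³² = 3.52 × 10⁻¹⁰ m².

3.52 × 10⁻¹⁰ m²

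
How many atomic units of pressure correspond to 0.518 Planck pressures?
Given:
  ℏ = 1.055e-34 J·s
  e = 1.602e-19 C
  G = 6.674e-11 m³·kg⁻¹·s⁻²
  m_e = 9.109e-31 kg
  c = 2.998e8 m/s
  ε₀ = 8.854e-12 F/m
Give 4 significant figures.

8.192e99

Planck pressure: p_P = c⁷/(ℏG²) = 4.632e113 Pa
atomic unit of pressure: P_au = E_h/a₀³ = m_e⁴e¹⁰/((4πε₀)⁵ℏ⁸) = 2.929e13 Pa
0.518 × 4.632e113 / 2.929e13 = 8.192e99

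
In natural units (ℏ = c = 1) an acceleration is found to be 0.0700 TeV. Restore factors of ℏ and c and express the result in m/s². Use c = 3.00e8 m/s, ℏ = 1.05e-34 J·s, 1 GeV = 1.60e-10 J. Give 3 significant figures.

Acceleration is [L]/[T]² = c·[E]/ℏ.
1 GeV → c/ℏ × (1 GeV in J) = 4.57e32 m/s².
Convert the energy scale: 0.0700 TeV = 70 GeV.
Result: 70 × 4.57e32 = 3.20e34 m/s².

3.20e34 m/s²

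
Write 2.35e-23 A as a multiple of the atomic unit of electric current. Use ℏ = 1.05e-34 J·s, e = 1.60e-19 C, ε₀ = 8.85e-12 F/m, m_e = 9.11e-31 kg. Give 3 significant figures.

3.52e-21

atomic unit of electric current: I_au = e E_h/ℏ = m_e e⁵/((4πε₀)²ℏ³) = 6.67e-3 A.
2.35e-23 / 6.67e-3 = 3.52e-21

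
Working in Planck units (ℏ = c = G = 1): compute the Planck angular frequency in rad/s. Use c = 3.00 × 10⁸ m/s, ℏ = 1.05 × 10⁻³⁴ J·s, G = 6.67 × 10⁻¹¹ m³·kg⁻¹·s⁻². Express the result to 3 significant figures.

Dimensional analysis gives ω_P = √(c⁵/(ℏG)).
  = √(3.47 × 10⁸⁶)
  = 1.86 × 10⁴³ rad/s

1.86 × 10⁴³ rad/s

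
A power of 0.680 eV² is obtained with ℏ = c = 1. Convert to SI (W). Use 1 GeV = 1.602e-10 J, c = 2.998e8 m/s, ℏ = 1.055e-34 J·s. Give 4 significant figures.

1.654e-4 W

Power is [E]/[T] = [E]²/ℏ.
1 GeV² → 1/ℏ × (1 GeV in J)² = 2.433e14 W.
Convert the energy scale: 0.680 eV² = 6.80e-19 GeV².
Result: 6.80e-19 × 2.433e14 = 1.654e-4 W.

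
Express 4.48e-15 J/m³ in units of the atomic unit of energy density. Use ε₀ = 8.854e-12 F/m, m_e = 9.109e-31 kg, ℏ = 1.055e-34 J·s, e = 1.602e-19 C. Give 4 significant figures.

atomic unit of energy density: u_au = E_h/a₀³ = m_e⁴e¹⁰/((4πε₀)⁵ℏ⁸) = 2.929e13 J/m³.
4.48e-15 / 2.929e13 = 1.529e-28

1.529e-28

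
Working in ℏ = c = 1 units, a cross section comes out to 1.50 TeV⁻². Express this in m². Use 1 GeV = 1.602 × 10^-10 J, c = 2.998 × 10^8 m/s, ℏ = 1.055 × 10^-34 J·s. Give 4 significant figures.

5.847 × 10^-38 m²

Area is [L]² = [E]⁻²·(ℏc)²; restore (ℏc)².
1 GeV⁻² → (ℏc)² × (1 GeV in J)⁻² = 3.898 × 10^-32 m².
Convert the energy scale: 1.50 TeV⁻² = 1.50 × 10^-6 GeV⁻².
Result: 1.50 × 10^-6 × 3.898 × 10^-32 = 5.847 × 10^-38 m².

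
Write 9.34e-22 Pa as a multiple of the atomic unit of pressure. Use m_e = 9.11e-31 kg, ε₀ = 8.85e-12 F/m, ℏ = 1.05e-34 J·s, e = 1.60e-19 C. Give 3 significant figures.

3.10e-35

atomic unit of pressure: P_au = E_h/a₀³ = m_e⁴e¹⁰/((4πε₀)⁵ℏ⁸) = 3.01e13 Pa.
9.34e-22 / 3.01e13 = 3.10e-35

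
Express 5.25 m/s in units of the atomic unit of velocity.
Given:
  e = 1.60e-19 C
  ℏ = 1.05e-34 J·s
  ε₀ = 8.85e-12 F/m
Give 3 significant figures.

2.39e-6

atomic unit of velocity: v_au = e²/(4πε₀ℏ) = 2.19e6 m/s.
5.25 / 2.19e6 = 2.39e-6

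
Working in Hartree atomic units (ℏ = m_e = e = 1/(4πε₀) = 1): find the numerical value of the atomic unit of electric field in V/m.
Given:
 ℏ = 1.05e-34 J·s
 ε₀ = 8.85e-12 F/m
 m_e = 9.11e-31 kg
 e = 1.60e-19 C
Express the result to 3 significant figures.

5.20e11 V/m

The unique combination of the constants set to 1 with dimensions of electric field is E_au = E_h/(e a₀) = m_e²e⁵/((4πε₀)³ℏ⁴).
E_h = 4.38e-18 J
a₀ = 5.26e-11 m
E_h/(e·a₀) = 5.20e11 V/m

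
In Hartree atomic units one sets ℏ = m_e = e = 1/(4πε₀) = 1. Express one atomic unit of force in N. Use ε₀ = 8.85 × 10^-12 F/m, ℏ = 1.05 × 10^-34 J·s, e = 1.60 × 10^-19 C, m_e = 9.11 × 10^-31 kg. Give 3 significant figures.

F_au = E_h/a₀ = m_e²e⁶/((4πε₀)³ℏ⁴)
E_h = 4.38 × 10^-18 J
a₀ = 5.26 × 10^-11 m
E_h/a₀ = 8.33 × 10^-8 N

8.33 × 10^-8 N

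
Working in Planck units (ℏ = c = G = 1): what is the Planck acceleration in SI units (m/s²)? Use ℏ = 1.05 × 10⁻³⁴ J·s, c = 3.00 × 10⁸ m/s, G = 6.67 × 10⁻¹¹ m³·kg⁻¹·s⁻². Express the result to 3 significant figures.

The unique combination of the constants set to 1 with dimensions of acceleration is a_P = √(c⁷/(ℏG)).
  = √(3.12 × 10¹⁰³)
  = 5.59 × 10⁵¹ m/s²

5.59 × 10⁵¹ m/s²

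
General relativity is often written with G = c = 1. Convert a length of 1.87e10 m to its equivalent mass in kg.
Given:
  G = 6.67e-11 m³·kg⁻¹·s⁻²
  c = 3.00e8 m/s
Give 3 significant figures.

Length → mass via c²/G.
1.87e10 m × (c²/G) = 2.52e37 kg

2.52e37 kg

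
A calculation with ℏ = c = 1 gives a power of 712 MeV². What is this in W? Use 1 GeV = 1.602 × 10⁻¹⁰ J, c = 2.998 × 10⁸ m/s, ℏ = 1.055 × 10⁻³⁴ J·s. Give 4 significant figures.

Power is [E]/[T] = [E]²/ℏ.
1 GeV² → 1/ℏ × (1 GeV in J)² = 2.433 × 10¹⁴ W.
Convert the energy scale: 712 MeV² = 7.12 × 10⁻⁴ GeV².
Result: 7.12 × 10⁻⁴ × 2.433 × 10¹⁴ = 1.732 × 10¹¹ W.

1.732 × 10¹¹ W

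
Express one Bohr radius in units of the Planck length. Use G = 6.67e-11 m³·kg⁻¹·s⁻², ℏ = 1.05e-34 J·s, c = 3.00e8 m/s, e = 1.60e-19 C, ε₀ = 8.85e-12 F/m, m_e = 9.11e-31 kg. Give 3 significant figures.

Bohr radius: a₀ = 4πε₀ℏ²/(m_e e²) = 5.26e-11 m
Planck length: ℓ_P = √(ℏG/c³) = 1.61e-35 m
ratio = 5.26e-11 / 1.61e-35 = 3.26e24

3.26e24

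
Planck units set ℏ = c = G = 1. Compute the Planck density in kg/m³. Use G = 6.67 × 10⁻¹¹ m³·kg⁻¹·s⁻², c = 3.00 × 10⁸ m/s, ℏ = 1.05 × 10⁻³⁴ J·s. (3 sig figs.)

5.20 × 10⁹⁶ kg/m³

The unique combination of the constants set to 1 with dimensions of density is ρ_P = c⁵/(ℏG²).
  = 2.43 × 10⁴² / 4.67 × 10⁻⁵⁵
  = 5.20 × 10⁹⁶ kg/m³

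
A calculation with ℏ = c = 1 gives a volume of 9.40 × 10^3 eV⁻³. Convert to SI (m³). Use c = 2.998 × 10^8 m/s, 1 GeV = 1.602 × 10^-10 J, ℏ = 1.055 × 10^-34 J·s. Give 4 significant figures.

Volume is [L]³ = [E]⁻³·(ℏc)³.
1 GeV⁻³ → (ℏc)³ × (1 GeV in J)⁻³ = 7.696 × 10^-48 m³.
Convert the energy scale: 9.40 × 10^3 eV⁻³ = 9.40 × 10^30 GeV⁻³.
Result: 9.40 × 10^30 × 7.696 × 10^-48 = 7.234 × 10^-17 m³.

7.234 × 10^-17 m³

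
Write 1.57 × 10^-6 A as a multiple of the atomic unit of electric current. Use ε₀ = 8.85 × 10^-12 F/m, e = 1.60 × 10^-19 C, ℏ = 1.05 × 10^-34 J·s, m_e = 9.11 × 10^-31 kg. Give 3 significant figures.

2.35 × 10^-4

atomic unit of electric current: I_au = e E_h/ℏ = m_e e⁵/((4πε₀)²ℏ³) = 6.67 × 10^-3 A.
1.57 × 10^-6 / 6.67 × 10^-3 = 2.35 × 10^-4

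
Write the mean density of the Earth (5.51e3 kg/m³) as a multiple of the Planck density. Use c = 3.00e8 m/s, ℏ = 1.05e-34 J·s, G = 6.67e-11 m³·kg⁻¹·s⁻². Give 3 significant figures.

Planck density: ρ_P = c⁵/(ℏG²) = 5.20e96 kg/m³.
5.51e3 / 5.20e96 = 1.06e-93

1.06e-93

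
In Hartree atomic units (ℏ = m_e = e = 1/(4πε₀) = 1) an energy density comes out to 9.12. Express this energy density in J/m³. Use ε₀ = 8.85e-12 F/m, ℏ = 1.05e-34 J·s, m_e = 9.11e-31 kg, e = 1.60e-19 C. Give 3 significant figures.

One atomic unit of energy density: u_au = E_h/a₀³ = m_e⁴e¹⁰/((4πε₀)⁵ℏ⁸) = 3.01e13 J/m³.
9.12 × 3.01e13 J/m³ = 2.75e14 J/m³

2.75e14 J/m³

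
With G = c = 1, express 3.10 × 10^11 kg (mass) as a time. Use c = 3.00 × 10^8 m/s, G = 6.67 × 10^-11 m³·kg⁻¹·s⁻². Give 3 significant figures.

7.66 × 10^-25 s

Mass → time via G/c³.
3.10 × 10^11 kg × (G/c³) = 7.66 × 10^-25 s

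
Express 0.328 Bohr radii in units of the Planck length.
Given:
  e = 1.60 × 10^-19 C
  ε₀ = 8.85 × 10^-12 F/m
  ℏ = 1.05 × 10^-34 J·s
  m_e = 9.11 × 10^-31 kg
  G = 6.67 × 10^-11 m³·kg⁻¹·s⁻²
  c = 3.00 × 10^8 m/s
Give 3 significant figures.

1.07 × 10^24

Bohr radius: a₀ = 4πε₀ℏ²/(m_e e²) = 5.26 × 10^-11 m
Planck length: ℓ_P = √(ℏG/c³) = 1.61 × 10^-35 m
0.328 × 5.26 × 10^-11 / 1.61 × 10^-35 = 1.07 × 10^24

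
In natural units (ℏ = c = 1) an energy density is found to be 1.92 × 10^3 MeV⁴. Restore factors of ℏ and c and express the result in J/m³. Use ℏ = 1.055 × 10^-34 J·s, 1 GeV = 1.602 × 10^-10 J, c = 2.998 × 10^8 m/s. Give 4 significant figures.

[E]/[L]³ = [E]⁴/(ℏc)³; restore (ℏc)⁻³.
1 GeV⁴ → 1/(ℏc)³ × (1 GeV in J)⁴ = 2.082 × 10^37 J/m³.
Convert the energy scale: 1.92 × 10^3 MeV⁴ = 1.92 × 10^-9 GeV⁴.
Result: 1.92 × 10^-9 × 2.082 × 10^37 = 3.997 × 10^28 J/m³.

3.997 × 10^28 J/m³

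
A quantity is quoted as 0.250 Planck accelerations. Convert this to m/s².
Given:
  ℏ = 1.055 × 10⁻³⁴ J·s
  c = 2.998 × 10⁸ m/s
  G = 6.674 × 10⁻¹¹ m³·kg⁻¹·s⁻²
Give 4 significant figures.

1.390 × 10⁵¹ m/s²

One Planck acceleration: a_P = √(c⁷/(ℏG)) = 5.560 × 10⁵¹ m/s².
0.250 × 5.560 × 10⁵¹ m/s² = 1.390 × 10⁵¹ m/s²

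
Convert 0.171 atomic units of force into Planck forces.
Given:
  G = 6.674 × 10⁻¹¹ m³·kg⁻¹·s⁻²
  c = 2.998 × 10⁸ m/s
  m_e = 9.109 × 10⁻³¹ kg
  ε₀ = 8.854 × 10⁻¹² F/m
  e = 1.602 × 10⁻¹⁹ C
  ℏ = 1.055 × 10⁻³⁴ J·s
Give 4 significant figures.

atomic unit of force: F_au = E_h/a₀ = m_e²e⁶/((4πε₀)³ℏ⁴) = 8.220 × 10⁻⁸ N
Planck force: F_P = c⁴/G = 1.210 × 10⁴⁴ N
0.171 × 8.220 × 10⁻⁸ / 1.210 × 10⁴⁴ = 1.161 × 10⁻⁵²

1.161 × 10⁻⁵²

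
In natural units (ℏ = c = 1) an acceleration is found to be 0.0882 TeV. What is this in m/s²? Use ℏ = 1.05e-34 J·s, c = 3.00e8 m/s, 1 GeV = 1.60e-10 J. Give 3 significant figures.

Acceleration is [L]/[T]² = c·[E]/ℏ.
1 GeV → c/ℏ × (1 GeV in J) = 4.57e32 m/s².
Convert the energy scale: 0.0882 TeV = 88.2 GeV.
Result: 88.2 × 4.57e32 = 4.03e34 m/s².

4.03e34 m/s²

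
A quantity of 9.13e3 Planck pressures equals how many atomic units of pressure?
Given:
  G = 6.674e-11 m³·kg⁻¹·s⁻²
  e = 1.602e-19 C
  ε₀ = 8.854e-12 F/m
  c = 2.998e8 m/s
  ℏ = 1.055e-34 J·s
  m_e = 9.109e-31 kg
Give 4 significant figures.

Planck pressure: p_P = c⁷/(ℏG²) = 4.632e113 Pa
atomic unit of pressure: P_au = E_h/a₀³ = m_e⁴e¹⁰/((4πε₀)⁵ℏ⁸) = 2.929e13 Pa
9.13e3 × 4.632e113 / 2.929e13 = 1.444e104

1.444e104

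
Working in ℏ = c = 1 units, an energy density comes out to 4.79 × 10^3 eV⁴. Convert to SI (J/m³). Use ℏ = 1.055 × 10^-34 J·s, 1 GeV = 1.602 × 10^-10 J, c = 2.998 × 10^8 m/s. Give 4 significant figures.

9.971 × 10^4 J/m³

[E]/[L]³ = [E]⁴/(ℏc)³; restore (ℏc)⁻³.
1 GeV⁴ → 1/(ℏc)³ × (1 GeV in J)⁴ = 2.082 × 10^37 J/m³.
Convert the energy scale: 4.79 × 10^3 eV⁴ = 4.79 × 10^-33 GeV⁴.
Result: 4.79 × 10^-33 × 2.082 × 10^37 = 9.971 × 10^4 J/m³.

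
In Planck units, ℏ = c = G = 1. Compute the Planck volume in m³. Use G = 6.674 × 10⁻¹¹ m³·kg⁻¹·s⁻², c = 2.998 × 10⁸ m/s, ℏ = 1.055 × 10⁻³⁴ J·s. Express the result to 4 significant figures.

Dimensional analysis gives V_P = (ℏG/c³)^(3/2).
  = √(1.784 × 10⁻²⁰⁹)
  = 4.224 × 10⁻¹⁰⁵ m³

4.224 × 10⁻¹⁰⁵ m³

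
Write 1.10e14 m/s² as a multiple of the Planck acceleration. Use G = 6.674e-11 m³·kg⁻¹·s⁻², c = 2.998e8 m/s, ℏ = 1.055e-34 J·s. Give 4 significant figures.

Planck acceleration: a_P = √(c⁷/(ℏG)) = 5.560e51 m/s².
1.10e14 / 5.560e51 = 1.978e-38

1.978e-38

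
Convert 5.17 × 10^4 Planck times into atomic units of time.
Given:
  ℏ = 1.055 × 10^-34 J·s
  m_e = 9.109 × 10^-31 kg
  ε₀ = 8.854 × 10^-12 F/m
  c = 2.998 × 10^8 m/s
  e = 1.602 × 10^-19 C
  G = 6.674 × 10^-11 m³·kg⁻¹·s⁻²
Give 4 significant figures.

Planck time: t_P = √(ℏG/c⁵) = 5.392 × 10^-44 s
atomic unit of time: τ_au = (4πε₀)²ℏ³/(m_e e⁴) = 2.423 × 10^-17 s
5.17 × 10^4 × 5.392 × 10^-44 / 2.423 × 10^-17 = 1.151 × 10^-22

1.151 × 10^-22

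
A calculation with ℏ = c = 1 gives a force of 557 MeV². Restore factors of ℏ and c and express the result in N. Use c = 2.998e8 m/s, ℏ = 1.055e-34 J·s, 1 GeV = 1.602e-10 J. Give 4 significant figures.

452 N

Force is [E]/[L] = [E]²/(ℏc); restore (ℏc)⁻¹.
1 GeV² → 1/(ℏc) × (1 GeV in J)² = 8.114e5 N.
Convert the energy scale: 557 MeV² = 5.57e-4 GeV².
Result: 5.57e-4 × 8.114e5 = 452 N.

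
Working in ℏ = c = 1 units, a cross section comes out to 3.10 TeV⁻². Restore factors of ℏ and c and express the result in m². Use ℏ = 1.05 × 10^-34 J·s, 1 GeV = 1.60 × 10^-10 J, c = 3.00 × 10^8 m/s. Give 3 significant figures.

1.20 × 10^-37 m²

Area is [L]² = [E]⁻²·(ℏc)²; restore (ℏc)².
1 GeV⁻² → (ℏc)² × (1 GeV in J)⁻² = 3.88 × 10^-32 m².
Convert the energy scale: 3.10 TeV⁻² = 3.10 × 10^-6 GeV⁻².
Result: 3.10 × 10^-6 × 3.88 × 10^-32 = 1.20 × 10^-37 m².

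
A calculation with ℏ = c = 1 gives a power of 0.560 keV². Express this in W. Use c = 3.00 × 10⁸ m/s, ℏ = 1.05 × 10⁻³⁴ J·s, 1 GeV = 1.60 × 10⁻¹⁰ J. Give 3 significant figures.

Power is [E]/[T] = [E]²/ℏ.
1 GeV² → 1/ℏ × (1 GeV in J)² = 2.44 × 10¹⁴ W.
Convert the energy scale: 0.560 keV² = 5.60 × 10⁻¹³ GeV².
Result: 5.60 × 10⁻¹³ × 2.44 × 10¹⁴ = 137 W.

137 W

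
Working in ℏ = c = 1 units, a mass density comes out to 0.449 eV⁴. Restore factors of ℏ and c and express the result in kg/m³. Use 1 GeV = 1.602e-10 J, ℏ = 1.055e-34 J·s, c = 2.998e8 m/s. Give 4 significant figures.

Mass density is [E]/(c²[L]³) = [E]⁴/(ℏ³c⁵).
1 GeV⁴ → 1/(ℏ³c⁵) × (1 GeV in J)⁴ = 2.316e20 kg/m³.
Convert the energy scale: 0.449 eV⁴ = 4.49e-37 GeV⁴.
Result: 4.49e-37 × 2.316e20 = 1.040e-16 kg/m³.

1.040e-16 kg/m³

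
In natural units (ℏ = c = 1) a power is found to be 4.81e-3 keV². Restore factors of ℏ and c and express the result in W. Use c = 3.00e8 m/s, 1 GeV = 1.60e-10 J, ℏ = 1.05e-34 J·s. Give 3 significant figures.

Power is [E]/[T] = [E]²/ℏ.
1 GeV² → 1/ℏ × (1 GeV in J)² = 2.44e14 W.
Convert the energy scale: 4.81e-3 keV² = 4.81e-15 GeV².
Result: 4.81e-15 × 2.44e14 = 1.17 W.

1.17 W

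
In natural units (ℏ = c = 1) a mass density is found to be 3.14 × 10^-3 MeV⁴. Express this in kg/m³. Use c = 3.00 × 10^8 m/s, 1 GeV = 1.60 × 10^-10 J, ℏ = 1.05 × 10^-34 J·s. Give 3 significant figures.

7.32 × 10^5 kg/m³

Mass density is [E]/(c²[L]³) = [E]⁴/(ℏ³c⁵).
1 GeV⁴ → 1/(ℏ³c⁵) × (1 GeV in J)⁴ = 2.33 × 10^20 kg/m³.
Convert the energy scale: 3.14 × 10^-3 MeV⁴ = 3.14 × 10^-15 GeV⁴.
Result: 3.14 × 10^-15 × 2.33 × 10^20 = 7.32 × 10^5 kg/m³.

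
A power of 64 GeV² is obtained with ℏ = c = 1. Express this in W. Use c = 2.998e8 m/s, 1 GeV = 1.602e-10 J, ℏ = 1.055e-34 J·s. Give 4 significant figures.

Power is [E]/[T] = [E]²/ℏ.
1 GeV² → 1/ℏ × (1 GeV in J)² = 2.433e14 W.
Result: 64 × 2.433e14 = 1.557e16 W.

1.557e16 W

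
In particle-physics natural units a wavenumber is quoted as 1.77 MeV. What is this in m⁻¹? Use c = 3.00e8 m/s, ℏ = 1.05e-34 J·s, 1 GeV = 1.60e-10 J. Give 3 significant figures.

8.99e12 m⁻¹

Inverse length is [E]/(ℏc).
1 GeV → 1/(ℏc) × (1 GeV in J) = 5.08e15 m⁻¹.
Convert the energy scale: 1.77 MeV = 1.77e-3 GeV.
Result: 1.77e-3 × 5.08e15 = 8.99e12 m⁻¹.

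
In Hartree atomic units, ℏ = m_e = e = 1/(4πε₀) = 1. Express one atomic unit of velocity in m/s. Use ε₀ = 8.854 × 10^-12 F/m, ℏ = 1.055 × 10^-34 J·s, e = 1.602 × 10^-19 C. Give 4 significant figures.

2.186 × 10^6 m/s

The unique combination of the constants set to 1 with dimensions of velocity is v_au = e²/(4πε₀ℏ).
  = 2.566 × 10^-38 / 1.174 × 10^-44
  = 2.186 × 10^6 m/s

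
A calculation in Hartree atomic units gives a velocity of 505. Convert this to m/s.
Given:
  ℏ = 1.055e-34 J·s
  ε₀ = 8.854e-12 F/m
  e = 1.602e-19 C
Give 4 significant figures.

One atomic unit of velocity: v_au = e²/(4πε₀ℏ) = 2.186e6 m/s.
505 × 2.186e6 m/s = 1.104e9 m/s

1.104e9 m/s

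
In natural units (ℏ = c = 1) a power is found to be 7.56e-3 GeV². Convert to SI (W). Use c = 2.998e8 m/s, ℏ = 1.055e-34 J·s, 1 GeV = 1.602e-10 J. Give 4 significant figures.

Power is [E]/[T] = [E]²/ℏ.
1 GeV² → 1/ℏ × (1 GeV in J)² = 2.433e14 W.
Result: 7.56e-3 × 2.433e14 = 1.839e12 W.

1.839e12 W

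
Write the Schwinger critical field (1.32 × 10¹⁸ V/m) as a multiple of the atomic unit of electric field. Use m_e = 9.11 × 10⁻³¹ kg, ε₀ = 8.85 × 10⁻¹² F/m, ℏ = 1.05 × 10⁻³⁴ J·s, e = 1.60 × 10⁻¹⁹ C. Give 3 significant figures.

2.54 × 10⁶

atomic unit of electric field: E_au = E_h/(e a₀) = m_e²e⁵/((4πε₀)³ℏ⁴) = 5.20 × 10¹¹ V/m.
1.32 × 10¹⁸ / 5.20 × 10¹¹ = 2.54 × 10⁶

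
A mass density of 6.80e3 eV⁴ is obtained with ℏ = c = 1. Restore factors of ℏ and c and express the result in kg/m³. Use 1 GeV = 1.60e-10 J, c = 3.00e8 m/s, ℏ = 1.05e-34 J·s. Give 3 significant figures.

1.58e-12 kg/m³

Mass density is [E]/(c²[L]³) = [E]⁴/(ℏ³c⁵).
1 GeV⁴ → 1/(ℏ³c⁵) × (1 GeV in J)⁴ = 2.33e20 kg/m³.
Convert the energy scale: 6.80e3 eV⁴ = 6.80e-33 GeV⁴.
Result: 6.80e-33 × 2.33e20 = 1.58e-12 kg/m³.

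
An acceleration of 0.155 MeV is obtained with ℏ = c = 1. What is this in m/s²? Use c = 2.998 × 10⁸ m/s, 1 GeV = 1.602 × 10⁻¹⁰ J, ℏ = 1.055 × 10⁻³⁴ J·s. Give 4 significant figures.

Acceleration is [L]/[T]² = c·[E]/ℏ.
1 GeV → c/ℏ × (1 GeV in J) = 4.552 × 10³² m/s².
Convert the energy scale: 0.155 MeV = 1.55 × 10⁻⁴ GeV.
Result: 1.55 × 10⁻⁴ × 4.552 × 10³² = 7.056 × 10²⁸ m/s².

7.056 × 10²⁸ m/s²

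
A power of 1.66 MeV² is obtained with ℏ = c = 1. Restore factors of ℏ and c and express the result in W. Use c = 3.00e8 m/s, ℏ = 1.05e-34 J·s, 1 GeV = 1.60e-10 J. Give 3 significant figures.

Power is [E]/[T] = [E]²/ℏ.
1 GeV² → 1/ℏ × (1 GeV in J)² = 2.44e14 W.
Convert the energy scale: 1.66 MeV² = 1.66e-6 GeV².
Result: 1.66e-6 × 2.44e14 = 4.05e8 W.

4.05e8 W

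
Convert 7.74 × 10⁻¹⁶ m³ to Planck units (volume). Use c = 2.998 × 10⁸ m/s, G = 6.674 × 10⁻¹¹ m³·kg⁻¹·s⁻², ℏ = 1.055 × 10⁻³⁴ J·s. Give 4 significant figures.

1.832 × 10⁸⁹

Planck volume: V_P = (ℏG/c³)^(3/2) = 4.224 × 10⁻¹⁰⁵ m³.
7.74 × 10⁻¹⁶ / 4.224 × 10⁻¹⁰⁵ = 1.832 × 10⁸⁹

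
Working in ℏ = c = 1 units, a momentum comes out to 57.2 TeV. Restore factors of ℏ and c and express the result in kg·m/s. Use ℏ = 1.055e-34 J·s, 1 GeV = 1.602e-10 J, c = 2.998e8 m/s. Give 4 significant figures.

3.057e-14 kg·m/s

Momentum is [E]/c; divide by c.
1 GeV → 1/c × (1 GeV in J) = 5.344e-19 kg·m/s.
Convert the energy scale: 57.2 TeV = 5.72e4 GeV.
Result: 5.72e4 × 5.344e-19 = 3.057e-14 kg·m/s.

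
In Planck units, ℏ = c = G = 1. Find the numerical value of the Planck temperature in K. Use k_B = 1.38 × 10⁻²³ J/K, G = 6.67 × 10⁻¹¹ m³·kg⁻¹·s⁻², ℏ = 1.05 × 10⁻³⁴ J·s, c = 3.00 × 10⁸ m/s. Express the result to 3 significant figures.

1.42 × 10³² K

Dimensional analysis gives T_P = √(ℏc⁵/G) / k_B.
  = √(3.83 × 10¹⁸) × 7.25 × 10²²
  = 1.42 × 10³² K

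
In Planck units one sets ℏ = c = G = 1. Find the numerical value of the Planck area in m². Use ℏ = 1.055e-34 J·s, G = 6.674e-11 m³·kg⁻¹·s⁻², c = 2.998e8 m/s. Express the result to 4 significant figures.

2.613e-70 m²

A_P = ℏG/c³
  = 7.041e-45 / 2.695e25
  = 2.613e-70 m²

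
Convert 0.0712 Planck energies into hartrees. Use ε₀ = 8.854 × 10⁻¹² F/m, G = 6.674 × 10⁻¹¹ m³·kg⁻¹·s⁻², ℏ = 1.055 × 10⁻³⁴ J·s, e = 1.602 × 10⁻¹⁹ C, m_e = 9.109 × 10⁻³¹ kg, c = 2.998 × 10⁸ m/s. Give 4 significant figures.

3.199 × 10²⁵

Planck energy: E_P = √(ℏc⁵/G) = 1.957 × 10⁹ J
hartree: E_h = m_e e⁴/(4πε₀ℏ)² = 4.354 × 10⁻¹⁸ J
0.0712 × 1.957 × 10⁹ / 4.354 × 10⁻¹⁸ = 3.199 × 10²⁵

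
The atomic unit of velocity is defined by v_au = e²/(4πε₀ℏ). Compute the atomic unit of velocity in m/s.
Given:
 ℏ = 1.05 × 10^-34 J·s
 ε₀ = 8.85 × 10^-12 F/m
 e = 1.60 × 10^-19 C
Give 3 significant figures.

2.19 × 10^6 m/s

v_au = e²/(4πε₀ℏ)
  = 2.56 × 10^-38 / 1.17 × 10^-44
  = 2.19 × 10^6 m/s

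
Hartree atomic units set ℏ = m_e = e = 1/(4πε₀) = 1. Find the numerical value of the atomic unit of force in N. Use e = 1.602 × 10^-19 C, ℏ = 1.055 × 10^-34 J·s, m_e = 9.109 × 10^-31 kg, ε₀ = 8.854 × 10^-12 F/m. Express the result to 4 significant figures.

Dimensional analysis gives F_au = E_h/a₀ = m_e²e⁶/((4πε₀)³ℏ⁴).
E_h = 4.354 × 10^-18 J
a₀ = 5.297 × 10^-11 m
E_h/a₀ = 8.220 × 10^-8 N

8.220 × 10^-8 N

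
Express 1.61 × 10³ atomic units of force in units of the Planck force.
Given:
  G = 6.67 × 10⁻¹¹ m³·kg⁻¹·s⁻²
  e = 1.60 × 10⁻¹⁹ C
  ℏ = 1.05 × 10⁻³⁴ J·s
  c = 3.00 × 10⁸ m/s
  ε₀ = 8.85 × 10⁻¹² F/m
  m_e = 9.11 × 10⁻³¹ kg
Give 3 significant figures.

1.10 × 10⁻⁴⁸

atomic unit of force: F_au = E_h/a₀ = m_e²e⁶/((4πε₀)³ℏ⁴) = 8.33 × 10⁻⁸ N
Planck force: F_P = c⁴/G = 1.21 × 10⁴⁴ N
1.61 × 10³ × 8.33 × 10⁻⁸ / 1.21 × 10⁴⁴ = 1.10 × 10⁻⁴⁸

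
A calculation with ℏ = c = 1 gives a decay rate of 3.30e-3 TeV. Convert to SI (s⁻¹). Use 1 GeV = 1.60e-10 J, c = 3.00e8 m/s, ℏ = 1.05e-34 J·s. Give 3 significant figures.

5.03e24 s⁻¹

A rate is [E]/ℏ; divide by ℏ.
1 GeV → 1/ℏ × (1 GeV in J) = 1.52e24 s⁻¹.
Convert the energy scale: 3.30e-3 TeV = 3.30 GeV.
Result: 3.30 × 1.52e24 = 5.03e24 s⁻¹.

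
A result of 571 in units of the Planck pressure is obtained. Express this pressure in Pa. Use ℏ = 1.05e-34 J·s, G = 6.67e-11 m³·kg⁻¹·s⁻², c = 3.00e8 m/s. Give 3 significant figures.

2.67e116 Pa

One Planck pressure: p_P = c⁷/(ℏG²) = 4.68e113 Pa.
571 × 4.68e113 Pa = 2.67e116 Pa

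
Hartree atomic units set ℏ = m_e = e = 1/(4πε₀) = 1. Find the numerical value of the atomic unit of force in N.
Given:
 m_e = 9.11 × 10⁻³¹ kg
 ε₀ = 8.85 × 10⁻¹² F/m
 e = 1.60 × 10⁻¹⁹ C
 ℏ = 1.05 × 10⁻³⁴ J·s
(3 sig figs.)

8.33 × 10⁻⁸ N

The unique combination of the constants set to 1 with dimensions of force is F_au = E_h/a₀ = m_e²e⁶/((4πε₀)³ℏ⁴).
E_h = 4.38 × 10⁻¹⁸ J
a₀ = 5.26 × 10⁻¹¹ m
E_h/a₀ = 8.33 × 10⁻⁸ N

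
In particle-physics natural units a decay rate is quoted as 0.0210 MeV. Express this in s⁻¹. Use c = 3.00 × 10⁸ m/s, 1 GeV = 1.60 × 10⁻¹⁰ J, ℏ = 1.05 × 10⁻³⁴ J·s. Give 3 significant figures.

A rate is [E]/ℏ; divide by ℏ.
1 GeV → 1/ℏ × (1 GeV in J) = 1.52 × 10²⁴ s⁻¹.
Convert the energy scale: 0.0210 MeV = 2.10 × 10⁻⁵ GeV.
Result: 2.10 × 10⁻⁵ × 1.52 × 10²⁴ = 3.20 × 10¹⁹ s⁻¹.

3.20 × 10¹⁹ s⁻¹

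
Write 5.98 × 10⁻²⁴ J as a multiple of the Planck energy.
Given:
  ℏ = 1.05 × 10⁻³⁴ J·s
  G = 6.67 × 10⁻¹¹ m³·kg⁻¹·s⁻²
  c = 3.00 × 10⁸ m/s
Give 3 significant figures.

Planck energy: E_P = √(ℏc⁵/G) = 1.96 × 10⁹ J.
5.98 × 10⁻²⁴ / 1.96 × 10⁹ = 3.06 × 10⁻³³

3.06 × 10⁻³³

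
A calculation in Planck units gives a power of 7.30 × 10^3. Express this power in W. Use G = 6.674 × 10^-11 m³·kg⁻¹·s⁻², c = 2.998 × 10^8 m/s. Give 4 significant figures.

2.649 × 10^56 W

One Planck power: P_P = c⁵/G = 3.629 × 10^52 W.
7.30 × 10^3 × 3.629 × 10^52 W = 2.649 × 10^56 W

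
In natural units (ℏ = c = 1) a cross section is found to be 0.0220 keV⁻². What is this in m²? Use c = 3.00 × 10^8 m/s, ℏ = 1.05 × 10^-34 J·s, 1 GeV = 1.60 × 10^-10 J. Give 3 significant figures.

8.53 × 10^-22 m²

Area is [L]² = [E]⁻²·(ℏc)²; restore (ℏc)².
1 GeV⁻² → (ℏc)² × (1 GeV in J)⁻² = 3.88 × 10^-32 m².
Convert the energy scale: 0.0220 keV⁻² = 2.20 × 10^10 GeV⁻².
Result: 2.20 × 10^10 × 3.88 × 10^-32 = 8.53 × 10^-22 m².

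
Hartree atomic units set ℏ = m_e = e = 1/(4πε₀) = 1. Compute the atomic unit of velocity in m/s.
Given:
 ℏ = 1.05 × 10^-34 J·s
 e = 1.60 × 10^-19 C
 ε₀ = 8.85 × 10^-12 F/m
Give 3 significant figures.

Dimensional analysis gives v_au = e²/(4πε₀ℏ).
  = 2.56 × 10^-38 / 1.17 × 10^-44
  = 2.19 × 10^6 m/s

2.19 × 10^6 m/s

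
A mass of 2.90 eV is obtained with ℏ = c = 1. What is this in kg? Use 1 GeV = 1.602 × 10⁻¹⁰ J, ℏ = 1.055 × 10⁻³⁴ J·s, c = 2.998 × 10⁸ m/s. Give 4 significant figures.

Mass is [E]/c²; divide by c².
1 GeV → 1/c² × (1 GeV in J) = 1.782 × 10⁻²⁷ kg.
Convert the energy scale: 2.90 eV = 2.90 × 10⁻⁹ GeV.
Result: 2.90 × 10⁻⁹ × 1.782 × 10⁻²⁷ = 5.169 × 10⁻³⁶ kg.

5.169 × 10⁻³⁶ kg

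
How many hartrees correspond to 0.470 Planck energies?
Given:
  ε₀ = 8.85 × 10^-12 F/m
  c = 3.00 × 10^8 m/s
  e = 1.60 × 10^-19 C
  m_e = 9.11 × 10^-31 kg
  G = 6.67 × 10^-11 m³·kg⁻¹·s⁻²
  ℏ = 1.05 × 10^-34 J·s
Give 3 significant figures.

Planck energy: E_P = √(ℏc⁵/G) = 1.96 × 10^9 J
hartree: E_h = m_e e⁴/(4πε₀ℏ)² = 4.38 × 10^-18 J
0.470 × 1.96 × 10^9 / 4.38 × 10^-18 = 2.10 × 10^26

2.10 × 10^26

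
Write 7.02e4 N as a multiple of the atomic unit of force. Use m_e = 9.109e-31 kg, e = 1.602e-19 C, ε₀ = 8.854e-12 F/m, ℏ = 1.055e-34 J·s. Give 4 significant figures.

8.540e11

atomic unit of force: F_au = E_h/a₀ = m_e²e⁶/((4πε₀)³ℏ⁴) = 8.220e-8 N.
7.02e4 / 8.220e-8 = 8.540e11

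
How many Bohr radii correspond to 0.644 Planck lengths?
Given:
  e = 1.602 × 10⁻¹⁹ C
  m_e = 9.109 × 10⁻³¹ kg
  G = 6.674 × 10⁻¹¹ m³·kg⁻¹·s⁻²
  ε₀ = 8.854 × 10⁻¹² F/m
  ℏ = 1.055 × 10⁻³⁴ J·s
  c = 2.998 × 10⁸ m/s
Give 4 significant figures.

Planck length: ℓ_P = √(ℏG/c³) = 1.616 × 10⁻³⁵ m
Bohr radius: a₀ = 4πε₀ℏ²/(m_e e²) = 5.297 × 10⁻¹¹ m
0.644 × 1.616 × 10⁻³⁵ / 5.297 × 10⁻¹¹ = 1.965 × 10⁻²⁵

1.965 × 10⁻²⁵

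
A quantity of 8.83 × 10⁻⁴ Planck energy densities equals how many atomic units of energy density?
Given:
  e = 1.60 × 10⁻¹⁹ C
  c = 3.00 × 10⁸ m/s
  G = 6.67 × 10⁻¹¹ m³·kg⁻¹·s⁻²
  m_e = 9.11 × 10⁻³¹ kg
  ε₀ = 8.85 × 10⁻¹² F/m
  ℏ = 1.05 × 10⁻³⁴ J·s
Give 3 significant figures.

Planck energy density: u_P = c⁷/(ℏG²) = 4.68 × 10¹¹³ J/m³
atomic unit of energy density: u_au = E_h/a₀³ = m_e⁴e¹⁰/((4πε₀)⁵ℏ⁸) = 3.01 × 10¹³ J/m³
8.83 × 10⁻⁴ × 4.68 × 10¹¹³ / 3.01 × 10¹³ = 1.37 × 10⁹⁷

1.37 × 10⁹⁷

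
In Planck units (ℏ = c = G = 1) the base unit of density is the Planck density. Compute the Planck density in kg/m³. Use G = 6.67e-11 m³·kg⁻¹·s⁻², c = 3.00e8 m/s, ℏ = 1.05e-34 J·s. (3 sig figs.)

5.20e96 kg/m³

ρ_P = c⁵/(ℏG²)
  = 2.43e42 / 4.67e-55
  = 5.20e96 kg/m³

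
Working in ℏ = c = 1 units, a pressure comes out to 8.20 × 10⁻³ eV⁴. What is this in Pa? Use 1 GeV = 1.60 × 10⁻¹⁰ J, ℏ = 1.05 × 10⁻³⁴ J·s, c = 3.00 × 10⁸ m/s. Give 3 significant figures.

0.172 Pa

Pressure is [E]/[L]³ = [E]⁴/(ℏc)³.
1 GeV⁴ → 1/(ℏc)³ × (1 GeV in J)⁴ = 2.10 × 10³⁷ Pa.
Convert the energy scale: 8.20 × 10⁻³ eV⁴ = 8.20 × 10⁻³⁹ GeV⁴.
Result: 8.20 × 10⁻³⁹ × 2.10 × 10³⁷ = 0.172 Pa.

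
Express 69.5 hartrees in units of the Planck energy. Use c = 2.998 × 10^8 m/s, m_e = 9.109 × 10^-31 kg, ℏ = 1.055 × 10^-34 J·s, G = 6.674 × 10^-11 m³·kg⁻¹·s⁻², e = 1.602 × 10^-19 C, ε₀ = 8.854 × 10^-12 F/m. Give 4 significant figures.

1.547 × 10^-25

hartree: E_h = m_e e⁴/(4πε₀ℏ)² = 4.354 × 10^-18 J
Planck energy: E_P = √(ℏc⁵/G) = 1.957 × 10^9 J
69.5 × 4.354 × 10^-18 / 1.957 × 10^9 = 1.547 × 10^-25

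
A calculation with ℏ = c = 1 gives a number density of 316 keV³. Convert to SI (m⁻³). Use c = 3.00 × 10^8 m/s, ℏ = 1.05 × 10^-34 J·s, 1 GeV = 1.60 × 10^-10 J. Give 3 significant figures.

Number density is [L]⁻³ = [E]³/(ℏc)³.
1 GeV³ → 1/(ℏc)³ × (1 GeV in J)³ = 1.31 × 10^47 m⁻³.
Convert the energy scale: 316 keV³ = 3.16 × 10^-16 GeV³.
Result: 3.16 × 10^-16 × 1.31 × 10^47 = 4.14 × 10^31 m⁻³.

4.14 × 10^31 m⁻³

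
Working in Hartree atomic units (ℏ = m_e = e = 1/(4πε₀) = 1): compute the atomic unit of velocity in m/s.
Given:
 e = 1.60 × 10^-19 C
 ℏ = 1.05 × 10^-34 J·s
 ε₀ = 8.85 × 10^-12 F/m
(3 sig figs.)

The unique combination of the constants set to 1 with dimensions of velocity is v_au = e²/(4πε₀ℏ).
  = 2.56 × 10^-38 / 1.17 × 10^-44
  = 2.19 × 10^6 m/s

2.19 × 10^6 m/s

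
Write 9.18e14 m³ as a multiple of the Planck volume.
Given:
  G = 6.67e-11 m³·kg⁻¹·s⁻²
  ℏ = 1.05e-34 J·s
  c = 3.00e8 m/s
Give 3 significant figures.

Planck volume: V_P = (ℏG/c³)^(3/2) = 4.18e-105 m³.
9.18e14 / 4.18e-105 = 2.20e119

2.20e119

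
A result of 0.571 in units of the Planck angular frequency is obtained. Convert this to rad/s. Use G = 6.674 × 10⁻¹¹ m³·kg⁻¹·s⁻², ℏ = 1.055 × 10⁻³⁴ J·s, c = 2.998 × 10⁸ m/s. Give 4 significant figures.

1.059 × 10⁴³ rad/s

One Planck angular frequency: ω_P = √(c⁵/(ℏG)) = 1.855 × 10⁴³ rad/s.
0.571 × 1.855 × 10⁴³ rad/s = 1.059 × 10⁴³ rad/s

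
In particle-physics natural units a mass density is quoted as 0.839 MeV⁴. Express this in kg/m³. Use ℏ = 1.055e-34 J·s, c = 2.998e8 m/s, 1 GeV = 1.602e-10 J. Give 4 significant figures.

Mass density is [E]/(c²[L]³) = [E]⁴/(ℏ³c⁵).
1 GeV⁴ → 1/(ℏ³c⁵) × (1 GeV in J)⁴ = 2.316e20 kg/m³.
Convert the energy scale: 0.839 MeV⁴ = 8.39e-13 GeV⁴.
Result: 8.39e-13 × 2.316e20 = 1.943e8 kg/m³.

1.943e8 kg/m³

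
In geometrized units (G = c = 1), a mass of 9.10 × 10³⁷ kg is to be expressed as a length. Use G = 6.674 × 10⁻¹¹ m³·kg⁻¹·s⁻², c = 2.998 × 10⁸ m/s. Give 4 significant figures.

In G = c = 1 units mass has dimensions of length; the conversion factor is G/c².
9.10 × 10³⁷ kg × (G/c²) = 6.757 × 10¹⁰ m

6.757 × 10¹⁰ m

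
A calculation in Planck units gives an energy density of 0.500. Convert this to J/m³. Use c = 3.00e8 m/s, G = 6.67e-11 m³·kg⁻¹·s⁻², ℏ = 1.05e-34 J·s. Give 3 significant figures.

One Planck energy density: u_P = c⁷/(ℏG²) = 4.68e113 J/m³.
0.500 × 4.68e113 J/m³ = 2.34e113 J/m³

2.34e113 J/m³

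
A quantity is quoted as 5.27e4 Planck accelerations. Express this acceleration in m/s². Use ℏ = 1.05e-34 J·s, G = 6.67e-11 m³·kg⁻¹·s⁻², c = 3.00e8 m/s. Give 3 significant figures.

One Planck acceleration: a_P = √(c⁷/(ℏG)) = 5.59e51 m/s².
5.27e4 × 5.59e51 m/s² = 2.94e56 m/s²

2.94e56 m/s²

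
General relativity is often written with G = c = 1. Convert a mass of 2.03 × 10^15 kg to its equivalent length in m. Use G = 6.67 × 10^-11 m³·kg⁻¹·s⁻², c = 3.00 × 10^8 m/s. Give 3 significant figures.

In G = c = 1 units mass has dimensions of length; the conversion factor is G/c².
2.03 × 10^15 kg × (G/c²) = 1.50 × 10^-12 m

1.50 × 10^-12 m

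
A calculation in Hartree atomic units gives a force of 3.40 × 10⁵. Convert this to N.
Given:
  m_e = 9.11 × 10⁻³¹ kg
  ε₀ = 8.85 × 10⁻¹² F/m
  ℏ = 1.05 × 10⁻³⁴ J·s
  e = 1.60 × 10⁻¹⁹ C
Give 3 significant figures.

0.0283 N

One atomic unit of force: F_au = E_h/a₀ = m_e²e⁶/((4πε₀)³ℏ⁴) = 8.33 × 10⁻⁸ N.
3.40 × 10⁵ × 8.33 × 10⁻⁸ N = 0.0283 N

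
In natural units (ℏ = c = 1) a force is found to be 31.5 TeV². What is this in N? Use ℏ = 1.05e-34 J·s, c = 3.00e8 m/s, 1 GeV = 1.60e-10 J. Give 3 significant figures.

2.56e13 N

Force is [E]/[L] = [E]²/(ℏc); restore (ℏc)⁻¹.
1 GeV² → 1/(ℏc) × (1 GeV in J)² = 8.13e5 N.
Convert the energy scale: 31.5 TeV² = 3.15e7 GeV².
Result: 3.15e7 × 8.13e5 = 2.56e13 N.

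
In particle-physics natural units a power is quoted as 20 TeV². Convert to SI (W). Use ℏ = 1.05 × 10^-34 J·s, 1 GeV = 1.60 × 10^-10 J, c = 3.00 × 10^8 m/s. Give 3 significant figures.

Power is [E]/[T] = [E]²/ℏ.
1 GeV² → 1/ℏ × (1 GeV in J)² = 2.44 × 10^14 W.
Convert the energy scale: 20 TeV² = 2.00 × 10^7 GeV².
Result: 2.00 × 10^7 × 2.44 × 10^14 = 4.88 × 10^21 W.

4.88 × 10^21 W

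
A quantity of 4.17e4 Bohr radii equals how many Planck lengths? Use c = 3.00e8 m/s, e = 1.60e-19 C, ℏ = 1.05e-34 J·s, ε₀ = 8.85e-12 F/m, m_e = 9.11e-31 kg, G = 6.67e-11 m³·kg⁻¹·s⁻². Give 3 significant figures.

1.36e29

Bohr radius: a₀ = 4πε₀ℏ²/(m_e e²) = 5.26e-11 m
Planck length: ℓ_P = √(ℏG/c³) = 1.61e-35 m
4.17e4 × 5.26e-11 / 1.61e-35 = 1.36e29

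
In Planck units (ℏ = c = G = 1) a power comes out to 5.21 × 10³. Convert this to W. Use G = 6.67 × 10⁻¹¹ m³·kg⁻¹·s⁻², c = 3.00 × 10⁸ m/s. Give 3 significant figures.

One Planck power: P_P = c⁵/G = 3.64 × 10⁵² W.
5.21 × 10³ × 3.64 × 10⁵² W = 1.90 × 10⁵⁶ W

1.90 × 10⁵⁶ W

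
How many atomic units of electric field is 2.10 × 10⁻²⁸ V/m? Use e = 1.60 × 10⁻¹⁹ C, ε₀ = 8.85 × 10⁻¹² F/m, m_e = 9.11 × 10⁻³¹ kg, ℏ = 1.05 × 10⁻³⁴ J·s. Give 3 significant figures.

4.03 × 10⁻⁴⁰

atomic unit of electric field: E_au = E_h/(e a₀) = m_e²e⁵/((4πε₀)³ℏ⁴) = 5.20 × 10¹¹ V/m.
2.10 × 10⁻²⁸ / 5.20 × 10¹¹ = 4.03 × 10⁻⁴⁰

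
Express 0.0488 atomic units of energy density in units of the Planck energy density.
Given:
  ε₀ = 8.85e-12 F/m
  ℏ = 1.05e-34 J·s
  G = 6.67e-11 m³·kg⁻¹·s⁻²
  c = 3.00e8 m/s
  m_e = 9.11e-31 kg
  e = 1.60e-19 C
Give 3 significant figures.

3.14e-102

atomic unit of energy density: u_au = E_h/a₀³ = m_e⁴e¹⁰/((4πε₀)⁵ℏ⁸) = 3.01e13 J/m³
Planck energy density: u_P = c⁷/(ℏG²) = 4.68e113 J/m³
0.0488 × 3.01e13 / 4.68e113 = 3.14e-102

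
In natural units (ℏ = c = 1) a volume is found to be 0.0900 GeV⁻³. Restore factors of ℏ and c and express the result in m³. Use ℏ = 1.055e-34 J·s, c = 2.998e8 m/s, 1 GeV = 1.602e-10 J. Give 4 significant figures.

6.926e-49 m³

Volume is [L]³ = [E]⁻³·(ℏc)³.
1 GeV⁻³ → (ℏc)³ × (1 GeV in J)⁻³ = 7.696e-48 m³.
Result: 0.0900 × 7.696e-48 = 6.926e-49 m³.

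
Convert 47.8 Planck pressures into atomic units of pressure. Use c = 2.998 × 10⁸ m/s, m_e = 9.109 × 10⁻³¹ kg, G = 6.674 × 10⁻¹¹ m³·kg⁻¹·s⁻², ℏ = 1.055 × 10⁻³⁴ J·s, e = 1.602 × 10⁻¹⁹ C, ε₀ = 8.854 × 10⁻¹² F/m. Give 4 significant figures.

Planck pressure: p_P = c⁷/(ℏG²) = 4.632 × 10¹¹³ Pa
atomic unit of pressure: P_au = E_h/a₀³ = m_e⁴e¹⁰/((4πε₀)⁵ℏ⁸) = 2.929 × 10¹³ Pa
47.8 × 4.632 × 10¹¹³ / 2.929 × 10¹³ = 7.559 × 10¹⁰¹

7.559 × 10¹⁰¹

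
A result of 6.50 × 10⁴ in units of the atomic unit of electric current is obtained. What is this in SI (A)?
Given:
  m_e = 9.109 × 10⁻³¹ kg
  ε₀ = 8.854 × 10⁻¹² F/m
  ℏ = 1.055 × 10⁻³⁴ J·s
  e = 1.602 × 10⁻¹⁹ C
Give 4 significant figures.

One atomic unit of electric current: I_au = e E_h/ℏ = m_e e⁵/((4πε₀)²ℏ³) = 6.612 × 10⁻³ A.
6.50 × 10⁴ × 6.612 × 10⁻³ A = 429.8 A

429.8 A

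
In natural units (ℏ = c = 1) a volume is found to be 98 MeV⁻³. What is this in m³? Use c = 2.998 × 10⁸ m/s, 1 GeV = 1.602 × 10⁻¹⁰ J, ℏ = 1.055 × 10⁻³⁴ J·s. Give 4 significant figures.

7.542 × 10⁻³⁷ m³

Volume is [L]³ = [E]⁻³·(ℏc)³.
1 GeV⁻³ → (ℏc)³ × (1 GeV in J)⁻³ = 7.696 × 10⁻⁴⁸ m³.
Convert the energy scale: 98 MeV⁻³ = 9.80 × 10¹⁰ GeV⁻³.
Result: 9.80 × 10¹⁰ × 7.696 × 10⁻⁴⁸ = 7.542 × 10⁻³⁷ m³.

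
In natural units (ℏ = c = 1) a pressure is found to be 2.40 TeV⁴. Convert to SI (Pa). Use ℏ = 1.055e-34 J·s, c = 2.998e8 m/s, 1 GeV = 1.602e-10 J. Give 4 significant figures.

4.996e49 Pa

Pressure is [E]/[L]³ = [E]⁴/(ℏc)³.
1 GeV⁴ → 1/(ℏc)³ × (1 GeV in J)⁴ = 2.082e37 Pa.
Convert the energy scale: 2.40 TeV⁴ = 2.40e12 GeV⁴.
Result: 2.40e12 × 2.082e37 = 4.996e49 Pa.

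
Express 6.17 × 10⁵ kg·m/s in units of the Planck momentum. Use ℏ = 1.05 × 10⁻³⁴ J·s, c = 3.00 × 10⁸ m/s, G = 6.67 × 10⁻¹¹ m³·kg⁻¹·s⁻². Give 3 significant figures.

9.46 × 10⁴

Planck momentum: p_P = √(ℏc³/G) = 6.52 kg·m/s.
6.17 × 10⁵ / 6.52 = 9.46 × 10⁴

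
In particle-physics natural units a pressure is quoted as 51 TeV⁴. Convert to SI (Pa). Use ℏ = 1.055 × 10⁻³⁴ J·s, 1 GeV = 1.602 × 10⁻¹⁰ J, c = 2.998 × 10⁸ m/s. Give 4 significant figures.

1.062 × 10⁵¹ Pa

Pressure is [E]/[L]³ = [E]⁴/(ℏc)³.
1 GeV⁴ → 1/(ℏc)³ × (1 GeV in J)⁴ = 2.082 × 10³⁷ Pa.
Convert the energy scale: 51 TeV⁴ = 5.10 × 10¹³ GeV⁴.
Result: 5.10 × 10¹³ × 2.082 × 10³⁷ = 1.062 × 10⁵¹ Pa.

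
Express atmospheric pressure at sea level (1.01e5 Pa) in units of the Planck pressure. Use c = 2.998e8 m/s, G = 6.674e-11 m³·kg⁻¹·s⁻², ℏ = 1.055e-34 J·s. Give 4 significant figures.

2.180e-109

Planck pressure: p_P = c⁷/(ℏG²) = 4.632e113 Pa.
1.01e5 / 4.632e113 = 2.180e-109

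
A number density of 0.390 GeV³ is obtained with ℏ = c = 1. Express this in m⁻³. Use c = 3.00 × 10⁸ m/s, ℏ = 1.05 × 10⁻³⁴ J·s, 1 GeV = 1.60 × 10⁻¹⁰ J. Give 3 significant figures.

Number density is [L]⁻³ = [E]³/(ℏc)³.
1 GeV³ → 1/(ℏc)³ × (1 GeV in J)³ = 1.31 × 10⁴⁷ m⁻³.
Result: 0.390 × 1.31 × 10⁴⁷ = 5.11 × 10⁴⁶ m⁻³.

5.11 × 10⁴⁶ m⁻³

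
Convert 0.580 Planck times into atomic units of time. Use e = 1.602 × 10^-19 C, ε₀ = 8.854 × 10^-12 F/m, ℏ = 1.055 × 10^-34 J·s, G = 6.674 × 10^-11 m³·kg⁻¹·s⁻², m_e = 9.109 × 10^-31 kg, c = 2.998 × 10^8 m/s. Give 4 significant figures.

Planck time: t_P = √(ℏG/c⁵) = 5.392 × 10^-44 s
atomic unit of time: τ_au = (4πε₀)²ℏ³/(m_e e⁴) = 2.423 × 10^-17 s
0.580 × 5.392 × 10^-44 / 2.423 × 10^-17 = 1.291 × 10^-27

1.291 × 10^-27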